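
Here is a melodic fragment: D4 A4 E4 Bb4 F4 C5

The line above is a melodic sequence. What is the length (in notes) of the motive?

2

There are 6 notes; a 2-note unit gives 3 cells:
D4 A4 | E4 Bb4 | F4 C5
Each cell is the previous one up a 2nd — so the unit is 2 notes.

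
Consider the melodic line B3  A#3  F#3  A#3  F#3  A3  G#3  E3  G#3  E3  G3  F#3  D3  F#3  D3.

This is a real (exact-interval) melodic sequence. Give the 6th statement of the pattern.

With a 5-note motive the entries are B3, A3, G3, each down a 2nd from the previous.
Extending down a 2nd: F3 → Eb3 → Db3.
Statement 6 starts on Db3 and keeps the same exact contour: Db3 C3 Ab2 C3 Ab2.

Db3 C3 Ab2 C3 Ab2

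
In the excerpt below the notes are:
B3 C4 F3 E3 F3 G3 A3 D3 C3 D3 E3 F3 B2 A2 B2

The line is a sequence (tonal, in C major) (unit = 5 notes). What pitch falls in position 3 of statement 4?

With 5-note cells, note 3 of each statement runs F3, D3, B2.
From B2, down a 3rd gives G2.

G2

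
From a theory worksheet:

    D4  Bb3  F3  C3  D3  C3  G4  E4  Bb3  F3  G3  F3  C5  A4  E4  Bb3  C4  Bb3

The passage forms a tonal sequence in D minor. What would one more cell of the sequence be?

The 6-note cells begin on D4, G4, C5 — each up a 4th from the last.
From F5 the diatonic shape gives F5 D5 A4 E4 F4 E4.

F5 D5 A4 E4 F4 E4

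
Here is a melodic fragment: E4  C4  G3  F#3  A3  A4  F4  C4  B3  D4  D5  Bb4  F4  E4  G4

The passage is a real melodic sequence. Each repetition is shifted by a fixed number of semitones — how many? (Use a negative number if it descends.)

The 5-note cells begin on E4, A4, D5 — each up a 4th from the last.
E4→A4 is 69 − 64 = 5 semitones.

5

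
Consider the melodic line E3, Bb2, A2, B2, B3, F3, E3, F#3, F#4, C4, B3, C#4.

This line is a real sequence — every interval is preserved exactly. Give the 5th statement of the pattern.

With a 4-note motive the entries are E3, B3, F#4, each up a 5th from the previous.
Carrying on: C#5 → G#5.
Statement 5 starts on G#5 and keeps the same exact contour: G#5 D5 C#5 D#5.

G#5 D5 C#5 D#5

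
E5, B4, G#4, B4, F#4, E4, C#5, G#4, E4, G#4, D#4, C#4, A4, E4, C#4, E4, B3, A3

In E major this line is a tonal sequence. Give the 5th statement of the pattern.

With a 6-note motive the entries are E5, C#5, A4, each down a 3rd from the previous.
Carrying on: F#4 → D#4.
From D#4 the diatonic shape gives D#4 A3 F#3 A3 E3 D#3.

D#4 A3 F#3 A3 E3 D#3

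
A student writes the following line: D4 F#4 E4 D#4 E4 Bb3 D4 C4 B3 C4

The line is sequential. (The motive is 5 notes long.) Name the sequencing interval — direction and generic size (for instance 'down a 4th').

Unit = 5 notes; the statements start on D4, Bb3, moving down a 3rd each time.
From D4 to Bb3: down a 3rd.

down a 3rd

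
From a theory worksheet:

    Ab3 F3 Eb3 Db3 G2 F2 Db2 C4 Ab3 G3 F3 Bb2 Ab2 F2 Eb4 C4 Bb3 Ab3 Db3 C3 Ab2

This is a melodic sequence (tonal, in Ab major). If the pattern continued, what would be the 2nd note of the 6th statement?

Bb4

The unit is 7 notes. Position-2 pitches of the 3 shown cells: F3, Ab3, C4.
Carrying that up a 3rd forward: Eb4 → G4 → Bb4.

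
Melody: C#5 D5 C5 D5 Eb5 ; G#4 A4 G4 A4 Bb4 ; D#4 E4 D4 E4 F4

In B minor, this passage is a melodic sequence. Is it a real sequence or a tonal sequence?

Each cell has the same semitone pattern (1, -2, 2, 1) — intervals are preserved exactly.
And C5 lies outside B minor, so the sequence is real rather than tonal.

real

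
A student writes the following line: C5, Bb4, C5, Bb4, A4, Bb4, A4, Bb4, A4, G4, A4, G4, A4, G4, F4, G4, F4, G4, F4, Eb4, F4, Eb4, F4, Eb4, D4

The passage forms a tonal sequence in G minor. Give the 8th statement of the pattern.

C4 Bb3 C4 Bb3 A3

Taking 5-note groups, the heads are C5, Bb4, A4, G4, F4: the pattern moves down a 2nd.
Continuing the starts: Eb4 → D4 → C4.
Statement 8 starts on C4 and keeps the same diatonic contour: C4 Bb3 C4 Bb3 A3.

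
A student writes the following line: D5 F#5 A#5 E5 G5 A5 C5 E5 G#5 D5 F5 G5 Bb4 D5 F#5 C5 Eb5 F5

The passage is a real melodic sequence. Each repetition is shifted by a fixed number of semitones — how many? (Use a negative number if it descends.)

-2

Unit = 6 notes; the statements start on D5, C5, Bb4, moving down a 2nd each time.
Counting half-steps from D5 to C5: -2.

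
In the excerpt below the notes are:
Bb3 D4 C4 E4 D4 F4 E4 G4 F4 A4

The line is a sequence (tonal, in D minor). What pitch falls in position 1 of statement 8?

Grouping in 2s, the 1st note of each cell is Bb3, C4, D4, E4, F4.
Each moves up a 2nd. Continuing: G4 → A4 → Bb4.

Bb4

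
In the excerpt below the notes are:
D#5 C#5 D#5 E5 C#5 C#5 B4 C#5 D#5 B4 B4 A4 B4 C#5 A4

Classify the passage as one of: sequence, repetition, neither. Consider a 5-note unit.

Each 5-note cell is the previous one transposed down a 2nd.

sequence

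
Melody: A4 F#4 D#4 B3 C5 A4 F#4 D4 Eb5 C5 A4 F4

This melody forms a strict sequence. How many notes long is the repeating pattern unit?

12 notes total. Splitting into 3 groups of 4:
A4 F#4 D#4 B3 | C5 A4 F#4 D4 | Eb5 C5 A4 F4
Every group is a transposition up a 3rd of the one before; no shorter unit works.

4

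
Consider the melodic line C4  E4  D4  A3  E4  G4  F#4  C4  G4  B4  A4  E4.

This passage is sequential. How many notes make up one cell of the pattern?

Try groups of 4 (3 cells in 12 notes):
C4 E4 D4 A3 | E4 G4 F#4 C4 | G4 B4 A4 E4
Each cell is the previous one up a 3rd — so the unit is 4 notes.

4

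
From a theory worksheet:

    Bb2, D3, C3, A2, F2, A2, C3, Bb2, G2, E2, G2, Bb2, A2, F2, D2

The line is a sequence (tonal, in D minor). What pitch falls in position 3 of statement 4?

Grouping in 5s, the 3rd note of each cell is C3, Bb2, A2.
From A2, down a 2nd gives G2.

G2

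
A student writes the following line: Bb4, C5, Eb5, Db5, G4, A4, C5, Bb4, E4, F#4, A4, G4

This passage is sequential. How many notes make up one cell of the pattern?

Try groups of 4 (3 cells in 12 notes):
Bb4 C5 Eb5 Db5 | G4 A4 C5 Bb4 | E4 F#4 A4 G4
That's a consistent down a 3rd shift per cell, and no other grouping gives one.

4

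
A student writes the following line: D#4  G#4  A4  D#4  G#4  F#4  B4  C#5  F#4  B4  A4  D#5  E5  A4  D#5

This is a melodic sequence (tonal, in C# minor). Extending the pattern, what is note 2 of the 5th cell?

A5

Grouping in 5s, the 2nd note of each cell is G#4, B4, D#5.
Each moves up a 3rd. Continuing: F#5 → A5.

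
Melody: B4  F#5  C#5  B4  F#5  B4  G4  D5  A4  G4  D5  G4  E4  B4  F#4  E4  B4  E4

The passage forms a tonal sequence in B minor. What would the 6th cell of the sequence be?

Taking 6-note groups, the heads are B4, G4, E4: the pattern moves down a 3rd.
Continuing the starts: C#4 → A3 → F#3.
Statement 6 starts on F#3 and keeps the same diatonic contour: F#3 C#4 G3 F#3 C#4 F#3.

F#3 C#4 G3 F#3 C#4 F#3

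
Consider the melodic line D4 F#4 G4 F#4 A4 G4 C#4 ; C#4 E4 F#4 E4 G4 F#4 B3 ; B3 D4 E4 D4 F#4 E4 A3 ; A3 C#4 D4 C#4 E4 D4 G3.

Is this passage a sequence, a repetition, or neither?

Each 7-note cell is the previous one transposed down a 2nd.

sequence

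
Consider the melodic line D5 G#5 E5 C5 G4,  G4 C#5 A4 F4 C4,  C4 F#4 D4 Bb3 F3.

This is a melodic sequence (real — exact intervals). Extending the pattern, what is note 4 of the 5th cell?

The unit is 5 notes. Position-4 pitches of the 3 shown cells: C5, F4, Bb3.
Carrying that down a 5th forward: Eb3 → Ab2.

Ab2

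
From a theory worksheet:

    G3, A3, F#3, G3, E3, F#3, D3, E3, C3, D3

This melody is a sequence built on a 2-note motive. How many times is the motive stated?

5

10 notes in groups of 2 gives 10/2 = 5 statements.
Starts: G3, F#3, E3, D3, C3 — each down a 2nd.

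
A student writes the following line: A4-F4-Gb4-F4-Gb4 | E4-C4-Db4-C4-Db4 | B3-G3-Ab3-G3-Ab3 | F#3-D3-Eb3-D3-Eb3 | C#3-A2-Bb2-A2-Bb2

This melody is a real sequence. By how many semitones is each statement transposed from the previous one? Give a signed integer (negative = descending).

-5

Unit = 5 notes; the statements start on A4, E4, B3, F#3, C#3, moving down a 4th each time.
A4→E4 is 64 − 69 = -5 semitones.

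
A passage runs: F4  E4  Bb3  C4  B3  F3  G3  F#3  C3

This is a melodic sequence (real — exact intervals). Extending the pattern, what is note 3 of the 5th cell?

Grouping in 3s, the 3rd note of each cell is Bb3, F3, C3.
Extending down a 4th: G2 → D2.

D2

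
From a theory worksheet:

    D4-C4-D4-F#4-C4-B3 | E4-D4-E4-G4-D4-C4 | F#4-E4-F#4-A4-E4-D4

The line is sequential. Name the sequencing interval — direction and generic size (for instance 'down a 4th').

up a 2nd

The 6-note cells begin on D4, E4, F#4 — each up a 2nd from the last.
From D4 to E4: up a 2nd.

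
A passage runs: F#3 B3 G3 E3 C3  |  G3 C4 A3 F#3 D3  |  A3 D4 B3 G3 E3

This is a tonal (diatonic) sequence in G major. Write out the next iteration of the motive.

Taking 5-note groups, the heads are F#3, G3, A3: the pattern moves up a 2nd.
From B3 the diatonic shape gives B3 E4 C4 A3 F#3.

B3 E4 C4 A3 F#3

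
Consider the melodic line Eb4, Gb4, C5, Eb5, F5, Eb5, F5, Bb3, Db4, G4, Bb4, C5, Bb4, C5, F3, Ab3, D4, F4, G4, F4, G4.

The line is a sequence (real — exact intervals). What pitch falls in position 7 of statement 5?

The unit is 7 notes. Position-7 pitches of the 3 shown cells: F5, C5, G4.
Carrying that down a 4th forward: D4 → A3.

A3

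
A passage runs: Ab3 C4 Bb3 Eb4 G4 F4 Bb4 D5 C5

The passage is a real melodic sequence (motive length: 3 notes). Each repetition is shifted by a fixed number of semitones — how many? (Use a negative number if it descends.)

The 3-note cells begin on Ab3, Eb4, Bb4 — each up a 5th from the last.
Counting half-steps from Ab3 to Eb4: 7.

7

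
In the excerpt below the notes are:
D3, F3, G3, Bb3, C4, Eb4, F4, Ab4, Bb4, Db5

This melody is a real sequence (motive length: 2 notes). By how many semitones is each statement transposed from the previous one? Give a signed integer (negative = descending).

5

Taking 2-note groups, the heads are D3, G3, C4, F4, Bb4: the pattern moves up a 4th.
D3 to G3 spans +5 semitones.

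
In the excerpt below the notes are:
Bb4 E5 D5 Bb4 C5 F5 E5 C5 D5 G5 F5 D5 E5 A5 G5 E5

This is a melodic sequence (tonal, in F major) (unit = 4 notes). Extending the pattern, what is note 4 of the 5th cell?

Grouping in 4s, the 4th note of each cell is Bb4, C5, D5, E5.
One more up a 2nd gives F5.

F5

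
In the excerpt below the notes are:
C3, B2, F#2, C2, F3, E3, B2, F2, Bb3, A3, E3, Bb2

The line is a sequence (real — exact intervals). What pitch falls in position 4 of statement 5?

The unit is 4 notes. Position-4 pitches of the 3 shown cells: C2, F2, Bb2.
Carrying that up a 4th forward: Eb3 → Ab3.

Ab3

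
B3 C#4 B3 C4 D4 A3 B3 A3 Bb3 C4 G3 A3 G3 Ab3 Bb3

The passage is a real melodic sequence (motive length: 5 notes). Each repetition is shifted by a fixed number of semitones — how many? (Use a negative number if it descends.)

Taking 5-note groups, the heads are B3, A3, G3: the pattern moves down a 2nd.
B3→A3 is 57 − 59 = -2 semitones.

-2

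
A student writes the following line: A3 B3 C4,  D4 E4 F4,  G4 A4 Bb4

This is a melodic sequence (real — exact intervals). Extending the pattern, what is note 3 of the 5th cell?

Ab5

The unit is 3 notes. Position-3 pitches of the 3 shown cells: C4, F4, Bb4.
Extending up a 4th: Eb5 → Ab5.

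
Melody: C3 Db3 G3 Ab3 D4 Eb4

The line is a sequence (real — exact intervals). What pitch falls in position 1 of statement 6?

The unit is 2 notes. Position-1 pitches of the 3 shown cells: C3, G3, D4.
Extending up a 5th: A4 → E5 → B5.

B5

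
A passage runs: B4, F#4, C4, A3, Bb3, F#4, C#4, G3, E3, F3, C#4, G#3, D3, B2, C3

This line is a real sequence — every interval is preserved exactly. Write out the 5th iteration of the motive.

D#3 A#2 E2 C#2 D2

The 5-note cells begin on B4, F#4, C#4 — each down a 4th from the last.
Carrying on: G#3 → D#3.
So cell 5 is D#3 A#2 E2 C#2 D2.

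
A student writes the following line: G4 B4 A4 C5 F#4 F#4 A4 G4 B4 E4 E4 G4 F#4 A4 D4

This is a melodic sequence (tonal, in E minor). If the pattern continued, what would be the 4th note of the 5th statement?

F#4

With 5-note cells, note 4 of each statement runs C5, B4, A4.
Carrying that down a 2nd forward: G4 → F#4.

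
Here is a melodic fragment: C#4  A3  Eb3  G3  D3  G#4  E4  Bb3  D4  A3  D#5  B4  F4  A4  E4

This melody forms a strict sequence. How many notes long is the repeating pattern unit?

15 notes total. Splitting into 3 groups of 5:
C#4 A3 Eb3 G3 D3 | G#4 E4 Bb3 D4 A3 | D#5 B4 F4 A4 E4
That's a consistent up a 5th shift per cell, and no other grouping gives one.

5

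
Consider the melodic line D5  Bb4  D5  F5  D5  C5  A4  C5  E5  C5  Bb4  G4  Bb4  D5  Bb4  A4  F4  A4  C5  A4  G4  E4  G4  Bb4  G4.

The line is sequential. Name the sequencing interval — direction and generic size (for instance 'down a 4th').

The 5-note cells begin on D5, C5, Bb4, A4, G4 — each down a 2nd from the last.
From D5 to C5: down a 2nd.

down a 2nd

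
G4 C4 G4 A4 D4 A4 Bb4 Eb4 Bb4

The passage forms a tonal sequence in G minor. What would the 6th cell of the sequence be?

Eb5 A4 Eb5

With a 3-note motive the entries are G4, A4, Bb4, each up a 2nd from the previous.
Extending up a 2nd: C5 → D5 → Eb5.
From Eb5 the diatonic shape gives Eb5 A4 Eb5.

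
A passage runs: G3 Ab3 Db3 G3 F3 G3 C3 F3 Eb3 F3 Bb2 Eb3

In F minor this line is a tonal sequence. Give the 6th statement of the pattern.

With a 4-note motive the entries are G3, F3, Eb3, each down a 2nd from the previous.
Extending down a 2nd: Db3 → C3 → Bb2.
So cell 6 is Bb2 C3 F2 Bb2.

Bb2 C3 F2 Bb2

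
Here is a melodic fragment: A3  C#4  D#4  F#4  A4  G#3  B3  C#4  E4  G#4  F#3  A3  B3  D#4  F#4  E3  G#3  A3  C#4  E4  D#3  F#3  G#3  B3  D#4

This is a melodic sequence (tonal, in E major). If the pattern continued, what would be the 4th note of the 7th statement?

Grouping in 5s, the 4th note of each cell is F#4, E4, D#4, C#4, B3.
Extending down a 2nd: A3 → G#3.

G#3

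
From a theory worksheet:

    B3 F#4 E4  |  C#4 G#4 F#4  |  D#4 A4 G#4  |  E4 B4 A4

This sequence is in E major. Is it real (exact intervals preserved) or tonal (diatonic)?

Every note is diatonic to E major.
Cell 1 has +7 semitones from note 1 to 2, but cell 3 has +6 — the interval quality changes while the contour stays the same, which is the hallmark of a tonal sequence.

tonal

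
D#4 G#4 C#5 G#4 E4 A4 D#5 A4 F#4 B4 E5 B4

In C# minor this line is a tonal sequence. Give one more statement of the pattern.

The 4-note cells begin on D#4, E4, F#4 — each up a 2nd from the last.
From G#4 the diatonic shape gives G#4 C#5 F#5 C#5.

G#4 C#5 F#5 C#5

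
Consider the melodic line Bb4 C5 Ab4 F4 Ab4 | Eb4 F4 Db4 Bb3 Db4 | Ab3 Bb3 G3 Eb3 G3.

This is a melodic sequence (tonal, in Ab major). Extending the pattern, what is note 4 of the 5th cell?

Db2

The unit is 5 notes. Position-4 pitches of the 3 shown cells: F4, Bb3, Eb3.
Carrying that down a 5th forward: Ab2 → Db2.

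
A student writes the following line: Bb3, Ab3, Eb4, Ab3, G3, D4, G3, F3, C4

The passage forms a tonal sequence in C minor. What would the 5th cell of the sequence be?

Eb3 D3 Ab3

The 3-note cells begin on Bb3, Ab3, G3 — each down a 2nd from the last.
Continuing the starts: F3 → Eb3.
From Eb3 the diatonic shape gives Eb3 D3 Ab3.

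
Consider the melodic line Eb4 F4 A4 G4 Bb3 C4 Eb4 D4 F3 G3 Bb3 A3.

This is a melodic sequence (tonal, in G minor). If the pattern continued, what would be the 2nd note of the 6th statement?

Eb2

The unit is 4 notes. Position-2 pitches of the 3 shown cells: F4, C4, G3.
Each moves down a 4th. Continuing: D3 → A2 → Eb2.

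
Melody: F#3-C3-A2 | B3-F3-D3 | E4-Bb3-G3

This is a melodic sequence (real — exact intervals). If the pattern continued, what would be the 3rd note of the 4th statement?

C4

With 3-note cells, note 3 of each statement runs A2, D3, G3.
Each moves up a 4th; the next is C4.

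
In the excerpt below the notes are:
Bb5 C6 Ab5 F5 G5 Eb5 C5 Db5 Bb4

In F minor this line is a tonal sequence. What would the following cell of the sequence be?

G4 Ab4 F4

With a 3-note motive the entries are Bb5, F5, C5, each down a 4th from the previous.
So cell 4 is G4 Ab4 F4.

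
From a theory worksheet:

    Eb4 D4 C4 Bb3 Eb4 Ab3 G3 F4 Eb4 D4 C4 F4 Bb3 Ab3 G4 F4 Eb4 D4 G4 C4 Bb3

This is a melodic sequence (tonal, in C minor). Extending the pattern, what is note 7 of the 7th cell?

F4

With 7-note cells, note 7 of each statement runs G3, Ab3, Bb3.
Extending up a 2nd: C4 → D4 → Eb4 → F4.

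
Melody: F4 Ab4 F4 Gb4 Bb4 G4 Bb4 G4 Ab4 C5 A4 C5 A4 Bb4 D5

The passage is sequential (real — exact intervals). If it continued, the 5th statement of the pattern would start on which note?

C#5

The 5-note cells begin on F4, G4, A4 — each up a 2nd from the last.
Continuing: B4 → C#5. Statement 5 starts on C#5.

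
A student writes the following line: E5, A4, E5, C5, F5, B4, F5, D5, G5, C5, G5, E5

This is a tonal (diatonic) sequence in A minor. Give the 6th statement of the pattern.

C6 F5 C6 A5

With a 4-note motive the entries are E5, F5, G5, each up a 2nd from the previous.
Extending up a 2nd: A5 → B5 → C6.
Statement 6 starts on C6 and keeps the same diatonic contour: C6 F5 C6 A5.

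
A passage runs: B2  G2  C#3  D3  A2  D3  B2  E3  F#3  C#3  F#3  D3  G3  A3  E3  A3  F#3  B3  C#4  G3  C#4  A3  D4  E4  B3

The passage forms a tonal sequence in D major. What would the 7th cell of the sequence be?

With a 5-note motive the entries are B2, D3, F#3, A3, C#4, each up a 3rd from the previous.
Carrying on: E4 → G4.
From G4 the diatonic shape gives G4 E4 A4 B4 F#4.

G4 E4 A4 B4 F#4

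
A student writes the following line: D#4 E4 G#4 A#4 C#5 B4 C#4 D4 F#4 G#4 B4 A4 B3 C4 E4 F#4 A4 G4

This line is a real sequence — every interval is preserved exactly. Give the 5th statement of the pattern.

Unit = 6 notes; the statements start on D#4, C#4, B3, moving down a 2nd each time.
Carrying on: A3 → G3.
Statement 5 starts on G3 and keeps the same exact contour: G3 Ab3 C4 D4 F4 Eb4.

G3 Ab3 C4 D4 F4 Eb4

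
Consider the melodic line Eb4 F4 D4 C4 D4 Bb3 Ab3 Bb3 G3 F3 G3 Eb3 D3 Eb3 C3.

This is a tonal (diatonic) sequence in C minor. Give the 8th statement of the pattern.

Unit = 3 notes; the statements start on Eb4, C4, Ab3, F3, D3, moving down a 3rd each time.
Continuing the starts: Bb2 → G2 → Eb2.
So cell 8 is Eb2 F2 D2.

Eb2 F2 D2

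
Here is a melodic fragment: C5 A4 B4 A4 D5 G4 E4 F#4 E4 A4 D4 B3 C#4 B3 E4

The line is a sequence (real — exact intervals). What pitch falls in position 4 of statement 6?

G#2

Grouping in 5s, the 4th note of each cell is A4, E4, B3.
Extending down a 4th: F#3 → C#3 → G#2.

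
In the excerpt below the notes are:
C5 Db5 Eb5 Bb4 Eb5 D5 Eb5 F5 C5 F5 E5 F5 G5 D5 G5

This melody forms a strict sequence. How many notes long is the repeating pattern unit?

5

There are 15 notes; a 5-note unit gives 3 cells:
C5 Db5 Eb5 Bb4 Eb5 | D5 Eb5 F5 C5 F5 | E5 F5 G5 D5 G5
That's a consistent up a 2nd shift per cell, and no other grouping gives one.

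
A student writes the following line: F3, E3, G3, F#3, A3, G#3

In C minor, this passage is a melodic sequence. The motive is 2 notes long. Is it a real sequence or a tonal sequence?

real

Each cell has the same semitone pattern (-1,) — intervals are preserved exactly.
And E3 lies outside C minor, so the sequence is real rather than tonal.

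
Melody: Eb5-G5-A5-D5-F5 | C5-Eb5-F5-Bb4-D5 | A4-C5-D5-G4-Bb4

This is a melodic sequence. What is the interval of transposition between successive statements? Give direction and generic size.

down a 3rd

Unit = 5 notes; the statements start on Eb5, C5, A4, moving down a 3rd each time.
Eb5 to C5 is down a 3rd.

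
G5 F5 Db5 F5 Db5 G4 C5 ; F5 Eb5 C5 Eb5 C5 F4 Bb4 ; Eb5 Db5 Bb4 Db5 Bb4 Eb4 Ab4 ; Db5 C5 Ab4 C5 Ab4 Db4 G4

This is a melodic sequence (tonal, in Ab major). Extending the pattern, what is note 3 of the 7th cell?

Eb4

With 7-note cells, note 3 of each statement runs Db5, C5, Bb4, Ab4.
Carrying that down a 2nd forward: G4 → F4 → Eb4.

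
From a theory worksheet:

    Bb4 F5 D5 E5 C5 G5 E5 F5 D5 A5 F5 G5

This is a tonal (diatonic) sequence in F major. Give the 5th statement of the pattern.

F5 C6 A5 Bb5

With a 4-note motive the entries are Bb4, C5, D5, each up a 2nd from the previous.
Continuing the starts: E5 → F5.
From F5 the diatonic shape gives F5 C6 A5 Bb5.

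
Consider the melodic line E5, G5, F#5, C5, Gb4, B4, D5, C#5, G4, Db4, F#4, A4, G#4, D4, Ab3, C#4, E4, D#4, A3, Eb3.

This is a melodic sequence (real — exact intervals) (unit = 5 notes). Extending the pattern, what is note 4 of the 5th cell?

E3

With 5-note cells, note 4 of each statement runs C5, G4, D4, A3.
From A3, down a 4th gives E3.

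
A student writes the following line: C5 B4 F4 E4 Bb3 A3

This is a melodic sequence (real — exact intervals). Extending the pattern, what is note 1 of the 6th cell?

Db2

Grouping in 2s, the 1st note of each cell is C5, F4, Bb3.
Each moves down a 5th. Continuing: Eb3 → Ab2 → Db2.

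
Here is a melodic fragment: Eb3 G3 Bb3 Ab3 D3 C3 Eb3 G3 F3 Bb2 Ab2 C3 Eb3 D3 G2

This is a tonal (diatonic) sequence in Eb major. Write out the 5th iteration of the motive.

D2 F2 Ab2 G2 C2

Unit = 5 notes; the statements start on Eb3, C3, Ab2, moving down a 3rd each time.
Continuing the starts: F2 → D2.
So cell 5 is D2 F2 Ab2 G2 C2.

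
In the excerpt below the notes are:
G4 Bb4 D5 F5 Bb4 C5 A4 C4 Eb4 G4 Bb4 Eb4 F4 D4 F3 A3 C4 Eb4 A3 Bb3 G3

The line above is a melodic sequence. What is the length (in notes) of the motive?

7

Try groups of 7 (3 cells in 21 notes):
G4 Bb4 D5 F5 Bb4 C5 A4 | C4 Eb4 G4 Bb4 Eb4 F4 D4 | F3 A3 C4 Eb4 A3 Bb3 G3
Each cell is the previous one down a 5th — so the unit is 7 notes.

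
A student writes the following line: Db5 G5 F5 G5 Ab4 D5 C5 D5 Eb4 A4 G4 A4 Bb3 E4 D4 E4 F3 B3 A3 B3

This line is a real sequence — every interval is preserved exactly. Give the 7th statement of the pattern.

G2 C#3 B2 C#3

With a 4-note motive the entries are Db5, Ab4, Eb4, Bb3, F3, each down a 4th from the previous.
Continuing the starts: C3 → G2.
So cell 7 is G2 C#3 B2 C#3.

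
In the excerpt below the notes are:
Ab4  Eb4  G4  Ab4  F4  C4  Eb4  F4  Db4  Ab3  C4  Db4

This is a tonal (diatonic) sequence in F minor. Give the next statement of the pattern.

Bb3 F3 Ab3 Bb3

The 4-note cells begin on Ab4, F4, Db4 — each down a 3rd from the last.
So cell 4 is Bb3 F3 Ab3 Bb3.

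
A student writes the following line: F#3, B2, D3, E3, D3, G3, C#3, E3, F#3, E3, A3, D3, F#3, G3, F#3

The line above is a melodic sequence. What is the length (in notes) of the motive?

5

There are 15 notes; a 5-note unit gives 3 cells:
F#3 B2 D3 E3 D3 | G3 C#3 E3 F#3 E3 | A3 D3 F#3 G3 F#3
Each cell is the previous one up a 2nd — so the unit is 5 notes.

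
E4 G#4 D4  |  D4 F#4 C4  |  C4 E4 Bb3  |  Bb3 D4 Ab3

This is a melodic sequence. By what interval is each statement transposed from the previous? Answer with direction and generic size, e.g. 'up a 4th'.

Unit = 3 notes; the statements start on E4, D4, C4, Bb3, moving down a 2nd each time.
From E4 to D4: down a 2nd.

down a 2nd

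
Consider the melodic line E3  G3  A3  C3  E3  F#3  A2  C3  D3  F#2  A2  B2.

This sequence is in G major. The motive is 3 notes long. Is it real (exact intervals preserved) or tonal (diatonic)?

Every note is diatonic to G major.
Cell 1 has +3 semitones from note 1 to 2, but cell 2 has +4 — the interval quality changes while the contour stays the same, which is the hallmark of a tonal sequence.

tonal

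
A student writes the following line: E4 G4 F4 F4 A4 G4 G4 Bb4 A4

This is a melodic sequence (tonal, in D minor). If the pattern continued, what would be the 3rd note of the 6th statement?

D5

With 3-note cells, note 3 of each statement runs F4, G4, A4.
Extending up a 2nd: Bb4 → C5 → D5.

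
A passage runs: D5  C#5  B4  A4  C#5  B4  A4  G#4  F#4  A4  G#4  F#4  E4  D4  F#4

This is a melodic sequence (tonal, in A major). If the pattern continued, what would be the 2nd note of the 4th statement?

D4

Grouping in 5s, the 2nd note of each cell is C#5, A4, F#4.
From F#4, down a 3rd gives D4.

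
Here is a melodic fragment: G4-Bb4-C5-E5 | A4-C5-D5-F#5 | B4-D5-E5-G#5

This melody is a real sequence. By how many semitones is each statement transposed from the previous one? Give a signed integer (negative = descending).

2

The 4-note cells begin on G4, A4, B4 — each up a 2nd from the last.
Counting half-steps from G4 to A4: 2.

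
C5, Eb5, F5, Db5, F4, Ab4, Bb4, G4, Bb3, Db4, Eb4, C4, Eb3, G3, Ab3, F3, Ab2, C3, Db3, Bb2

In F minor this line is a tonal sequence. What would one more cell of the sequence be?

Taking 4-note groups, the heads are C5, F4, Bb3, Eb3, Ab2: the pattern moves down a 5th.
From Db2 the diatonic shape gives Db2 F2 G2 Eb2.

Db2 F2 G2 Eb2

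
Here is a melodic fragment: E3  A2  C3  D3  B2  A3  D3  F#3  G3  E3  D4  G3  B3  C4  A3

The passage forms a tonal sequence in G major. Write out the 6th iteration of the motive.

Taking 5-note groups, the heads are E3, A3, D4: the pattern moves up a 4th.
Continuing the starts: G4 → C5 → F#5.
Statement 6 starts on F#5 and keeps the same diatonic contour: F#5 B4 D5 E5 C5.

F#5 B4 D5 E5 C5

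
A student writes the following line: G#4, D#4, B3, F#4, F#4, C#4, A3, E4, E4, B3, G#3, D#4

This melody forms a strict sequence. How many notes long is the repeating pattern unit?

4

Try groups of 4 (3 cells in 12 notes):
G#4 D#4 B3 F#4 | F#4 C#4 A3 E4 | E4 B3 G#3 D#4
That's a consistent down a 2nd shift per cell, and no other grouping gives one.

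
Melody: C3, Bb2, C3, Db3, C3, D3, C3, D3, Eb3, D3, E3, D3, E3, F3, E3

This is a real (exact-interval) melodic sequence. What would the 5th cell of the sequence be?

G#3 F#3 G#3 A3 G#3

The 5-note cells begin on C3, D3, E3 — each up a 2nd from the last.
Continuing the starts: F#3 → G#3.
Statement 5 starts on G#3 and keeps the same exact contour: G#3 F#3 G#3 A3 G#3.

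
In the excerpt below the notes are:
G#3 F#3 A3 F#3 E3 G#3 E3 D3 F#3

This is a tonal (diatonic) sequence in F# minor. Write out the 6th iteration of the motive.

With a 3-note motive the entries are G#3, F#3, E3, each down a 2nd from the previous.
Carrying on: D3 → C#3 → B2.
From B2 the diatonic shape gives B2 A2 C#3.

B2 A2 C#3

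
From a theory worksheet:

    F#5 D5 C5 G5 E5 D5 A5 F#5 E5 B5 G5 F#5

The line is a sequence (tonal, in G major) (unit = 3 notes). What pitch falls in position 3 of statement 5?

G5

With 3-note cells, note 3 of each statement runs C5, D5, E5, F#5.
From F#5, up a 2nd gives G5.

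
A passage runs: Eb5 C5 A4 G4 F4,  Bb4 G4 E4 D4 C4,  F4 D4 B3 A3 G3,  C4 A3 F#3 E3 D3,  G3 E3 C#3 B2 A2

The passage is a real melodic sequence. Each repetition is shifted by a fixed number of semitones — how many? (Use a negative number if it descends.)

-5

Taking 5-note groups, the heads are Eb5, Bb4, F4, C4, G3: the pattern moves down a 4th.
Eb5 to Bb4 spans -5 semitones.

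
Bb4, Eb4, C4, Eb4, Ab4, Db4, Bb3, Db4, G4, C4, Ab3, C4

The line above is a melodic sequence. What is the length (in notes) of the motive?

There are 12 notes; a 4-note unit gives 3 cells:
Bb4 Eb4 C4 Eb4 | Ab4 Db4 Bb3 Db4 | G4 C4 Ab3 C4
That's a consistent down a 2nd shift per cell, and no other grouping gives one.

4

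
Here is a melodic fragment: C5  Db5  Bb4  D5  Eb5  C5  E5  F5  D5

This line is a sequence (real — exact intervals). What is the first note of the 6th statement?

A#5

The 3-note cells begin on C5, D5, E5 — each up a 2nd from the last.
Extending the heads up a 2nd: F#5 → G#5 → A#5.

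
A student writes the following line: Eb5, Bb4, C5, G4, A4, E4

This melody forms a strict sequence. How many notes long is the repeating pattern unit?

6 notes total. Splitting into 3 groups of 2:
Eb5 Bb4 | C5 G4 | A4 E4
That's a consistent down a 3rd shift per cell, and no other grouping gives one.

2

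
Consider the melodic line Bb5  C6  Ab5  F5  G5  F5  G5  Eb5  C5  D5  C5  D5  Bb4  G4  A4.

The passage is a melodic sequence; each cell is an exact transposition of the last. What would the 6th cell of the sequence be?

A3 B3 G3 E3 F#3

With a 5-note motive the entries are Bb5, F5, C5, each down a 4th from the previous.
Extending down a 4th: G4 → D4 → A3.
From A3 the exact shape gives A3 B3 G3 E3 F#3.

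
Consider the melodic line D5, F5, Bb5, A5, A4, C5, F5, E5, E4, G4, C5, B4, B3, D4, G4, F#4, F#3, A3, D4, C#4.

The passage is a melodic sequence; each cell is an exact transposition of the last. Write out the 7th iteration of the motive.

With a 4-note motive the entries are D5, A4, E4, B3, F#3, each down a 4th from the previous.
Continuing the starts: C#3 → G#2.
Statement 7 starts on G#2 and keeps the same exact contour: G#2 B2 E3 D#3.

G#2 B2 E3 D#3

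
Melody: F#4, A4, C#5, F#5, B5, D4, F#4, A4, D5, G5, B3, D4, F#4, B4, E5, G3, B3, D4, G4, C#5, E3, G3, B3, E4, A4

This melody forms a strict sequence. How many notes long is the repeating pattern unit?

5

There are 25 notes; a 5-note unit gives 5 cells:
F#4 A4 C#5 F#5 B5 | D4 F#4 A4 D5 G5 | B3 D4 F#4 B4 E5 | G3 B3 D4 G4 C#5 | E3 G3 B3 E4 A4
Each cell is the previous one down a 3rd — so the unit is 5 notes.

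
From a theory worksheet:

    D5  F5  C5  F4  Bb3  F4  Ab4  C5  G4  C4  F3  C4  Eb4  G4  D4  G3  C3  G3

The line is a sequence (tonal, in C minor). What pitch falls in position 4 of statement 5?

With 6-note cells, note 4 of each statement runs F4, C4, G3.
Carrying that down a 4th forward: D3 → Ab2.

Ab2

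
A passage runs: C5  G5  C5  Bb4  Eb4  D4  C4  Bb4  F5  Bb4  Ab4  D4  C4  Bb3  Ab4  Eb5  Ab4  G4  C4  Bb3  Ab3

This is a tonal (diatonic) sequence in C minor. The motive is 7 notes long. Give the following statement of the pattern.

G4 D5 G4 F4 Bb3 Ab3 G3

Unit = 7 notes; the statements start on C5, Bb4, Ab4, moving down a 2nd each time.
So cell 4 is G4 D5 G4 F4 Bb3 Ab3 G3.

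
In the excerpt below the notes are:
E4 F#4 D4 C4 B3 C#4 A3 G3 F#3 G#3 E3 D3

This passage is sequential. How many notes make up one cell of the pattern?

There are 12 notes; a 4-note unit gives 3 cells:
E4 F#4 D4 C4 | B3 C#4 A3 G3 | F#3 G#3 E3 D3
Every group is a transposition down a 4th of the one before; no shorter unit works.

4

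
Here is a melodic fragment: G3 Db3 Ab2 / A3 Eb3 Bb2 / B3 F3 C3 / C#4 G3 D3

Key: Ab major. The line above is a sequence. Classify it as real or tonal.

real

Each cell has the same semitone pattern (-6, -5) — intervals are preserved exactly.
And A3 lies outside Ab major, so the sequence is real rather than tonal.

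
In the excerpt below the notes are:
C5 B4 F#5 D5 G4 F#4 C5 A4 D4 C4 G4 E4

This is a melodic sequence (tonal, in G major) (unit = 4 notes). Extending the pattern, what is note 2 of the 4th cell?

Grouping in 4s, the 2nd note of each cell is B4, F#4, C4.
Each moves down a 4th; the next is G3.

G3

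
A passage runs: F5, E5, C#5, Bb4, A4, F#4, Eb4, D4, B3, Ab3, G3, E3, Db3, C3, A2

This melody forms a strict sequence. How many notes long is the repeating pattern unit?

There are 15 notes; a 3-note unit gives 5 cells:
F5 E5 C#5 | Bb4 A4 F#4 | Eb4 D4 B3 | Ab3 G3 E3 | Db3 C3 A2
That's a consistent down a 5th shift per cell, and no other grouping gives one.

3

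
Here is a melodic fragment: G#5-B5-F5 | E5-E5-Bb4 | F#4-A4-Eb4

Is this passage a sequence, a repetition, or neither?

neither

Note 1 of cell 2 is E5; if this were a sequence it would be C#5. No unit length gives a consistent transposition pattern.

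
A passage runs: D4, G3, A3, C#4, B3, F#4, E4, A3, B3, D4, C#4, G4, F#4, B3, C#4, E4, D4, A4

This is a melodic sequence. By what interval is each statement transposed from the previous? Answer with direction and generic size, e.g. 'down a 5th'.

With a 6-note motive the entries are D4, E4, F#4, each up a 2nd from the previous.
From D4 to E4: up a 2nd.

up a 2nd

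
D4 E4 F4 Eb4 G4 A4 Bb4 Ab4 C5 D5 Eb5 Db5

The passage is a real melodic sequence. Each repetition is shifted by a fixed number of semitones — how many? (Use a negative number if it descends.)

5

Taking 4-note groups, the heads are D4, G4, C5: the pattern moves up a 4th.
D4 to G4 spans +5 semitones.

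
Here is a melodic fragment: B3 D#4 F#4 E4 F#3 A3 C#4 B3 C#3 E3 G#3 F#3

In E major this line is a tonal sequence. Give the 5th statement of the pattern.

D#2 F#2 A2 G#2

With a 4-note motive the entries are B3, F#3, C#3, each down a 4th from the previous.
Extending down a 4th: G#2 → D#2.
So cell 5 is D#2 F#2 A2 G#2.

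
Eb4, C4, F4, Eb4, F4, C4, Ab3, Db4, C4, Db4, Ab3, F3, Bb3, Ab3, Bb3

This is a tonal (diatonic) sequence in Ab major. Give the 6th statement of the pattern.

Bb2 G2 C3 Bb2 C3

With a 5-note motive the entries are Eb4, C4, Ab3, each down a 3rd from the previous.
Carrying on: F3 → Db3 → Bb2.
Statement 6 starts on Bb2 and keeps the same diatonic contour: Bb2 G2 C3 Bb2 C3.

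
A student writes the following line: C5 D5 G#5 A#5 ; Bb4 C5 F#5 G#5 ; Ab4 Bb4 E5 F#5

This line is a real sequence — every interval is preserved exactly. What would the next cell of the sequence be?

The 4-note cells begin on C5, Bb4, Ab4 — each down a 2nd from the last.
So cell 4 is Gb4 Ab4 D5 E5.

Gb4 Ab4 D5 E5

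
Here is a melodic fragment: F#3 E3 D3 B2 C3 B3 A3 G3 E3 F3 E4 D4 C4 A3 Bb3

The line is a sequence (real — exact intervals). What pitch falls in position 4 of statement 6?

C5

With 5-note cells, note 4 of each statement runs B2, E3, A3.
Carrying that up a 4th forward: D4 → G4 → C5.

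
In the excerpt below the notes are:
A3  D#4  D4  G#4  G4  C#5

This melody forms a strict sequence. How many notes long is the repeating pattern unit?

Try groups of 2 (3 cells in 6 notes):
A3 D#4 | D4 G#4 | G4 C#5
Every group is a transposition up a 4th of the one before; no shorter unit works.

2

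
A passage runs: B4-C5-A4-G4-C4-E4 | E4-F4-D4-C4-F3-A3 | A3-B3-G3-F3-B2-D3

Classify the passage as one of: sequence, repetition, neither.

sequence

Each 6-note cell is the previous one transposed down a 5th.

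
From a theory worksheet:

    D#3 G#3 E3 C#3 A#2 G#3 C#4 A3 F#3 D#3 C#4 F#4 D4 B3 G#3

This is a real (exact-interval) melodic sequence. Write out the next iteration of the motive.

Unit = 5 notes; the statements start on D#3, G#3, C#4, moving up a 4th each time.
So cell 4 is F#4 B4 G4 E4 C#4.

F#4 B4 G4 E4 C#4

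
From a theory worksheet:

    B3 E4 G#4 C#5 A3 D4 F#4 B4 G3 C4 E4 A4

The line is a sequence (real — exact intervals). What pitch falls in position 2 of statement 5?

Ab3

Grouping in 4s, the 2nd note of each cell is E4, D4, C4.
Extending down a 2nd: Bb3 → Ab3.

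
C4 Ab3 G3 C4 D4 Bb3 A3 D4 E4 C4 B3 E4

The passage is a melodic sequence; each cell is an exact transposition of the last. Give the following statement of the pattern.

The 4-note cells begin on C4, D4, E4 — each up a 2nd from the last.
From F#4 the exact shape gives F#4 D4 C#4 F#4.

F#4 D4 C#4 F#4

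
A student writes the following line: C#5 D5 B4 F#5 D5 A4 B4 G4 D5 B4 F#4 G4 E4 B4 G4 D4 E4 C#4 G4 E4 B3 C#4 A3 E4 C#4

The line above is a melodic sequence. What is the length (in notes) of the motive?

5

25 notes total. Splitting into 5 groups of 5:
C#5 D5 B4 F#5 D5 | A4 B4 G4 D5 B4 | F#4 G4 E4 B4 G4 | D4 E4 C#4 G4 E4 | B3 C#4 A3 E4 C#4
Each cell is the previous one down a 3rd — so the unit is 5 notes.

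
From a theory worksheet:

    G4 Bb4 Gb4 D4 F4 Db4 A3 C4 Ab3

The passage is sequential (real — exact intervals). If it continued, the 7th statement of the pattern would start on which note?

C#2

The 3-note cells begin on G4, D4, A3 — each down a 4th from the last.
Continuing: E3 → B2 → F#2 → C#2. Statement 7 starts on C#2.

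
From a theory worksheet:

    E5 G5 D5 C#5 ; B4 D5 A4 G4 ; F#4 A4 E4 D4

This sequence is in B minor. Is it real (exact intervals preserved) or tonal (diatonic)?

Every note is diatonic to B minor.
Cell 1 has -1 semitones from note 3 to 4, but cell 2 has -2 — the interval quality changes while the contour stays the same, which is the hallmark of a tonal sequence.

tonal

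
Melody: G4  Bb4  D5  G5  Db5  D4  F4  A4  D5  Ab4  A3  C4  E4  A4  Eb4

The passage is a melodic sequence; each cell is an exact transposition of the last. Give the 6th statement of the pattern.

Taking 5-note groups, the heads are G4, D4, A3: the pattern moves down a 4th.
Carrying on: E3 → B2 → F#2.
So cell 6 is F#2 A2 C#3 F#3 C3.

F#2 A2 C#3 F#3 C3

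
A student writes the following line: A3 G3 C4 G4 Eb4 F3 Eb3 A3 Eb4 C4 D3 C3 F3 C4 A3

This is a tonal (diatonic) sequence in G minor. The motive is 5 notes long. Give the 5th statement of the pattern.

Unit = 5 notes; the statements start on A3, F3, D3, moving down a 3rd each time.
Carrying on: Bb2 → G2.
From G2 the diatonic shape gives G2 F2 Bb2 F3 D3.

G2 F2 Bb2 F3 D3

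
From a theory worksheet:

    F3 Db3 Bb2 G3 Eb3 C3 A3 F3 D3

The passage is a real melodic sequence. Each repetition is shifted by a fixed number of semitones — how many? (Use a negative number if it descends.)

Taking 3-note groups, the heads are F3, G3, A3: the pattern moves up a 2nd.
F3 to G3 spans +2 semitones.

2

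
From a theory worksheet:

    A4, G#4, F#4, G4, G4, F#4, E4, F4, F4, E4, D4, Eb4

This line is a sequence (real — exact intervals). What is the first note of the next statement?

Unit = 4 notes; the statements start on A4, G4, F4, moving down a 2nd each time.
One more step down a 2nd gives Eb4.

Eb4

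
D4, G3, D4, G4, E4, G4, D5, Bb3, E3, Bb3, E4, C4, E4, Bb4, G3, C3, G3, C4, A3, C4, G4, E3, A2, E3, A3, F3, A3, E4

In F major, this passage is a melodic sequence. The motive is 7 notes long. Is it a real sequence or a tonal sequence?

tonal

Every note is diatonic to F major.
Cell 1 has -7 semitones from note 1 to 2, but cell 2 has -6 — the interval quality changes while the contour stays the same, which is the hallmark of a tonal sequence.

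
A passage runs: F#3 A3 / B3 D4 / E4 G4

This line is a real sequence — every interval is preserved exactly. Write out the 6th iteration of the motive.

The 2-note cells begin on F#3, B3, E4 — each up a 4th from the last.
Carrying on: A4 → D5 → G5.
Statement 6 starts on G5 and keeps the same exact contour: G5 Bb5.

G5 Bb5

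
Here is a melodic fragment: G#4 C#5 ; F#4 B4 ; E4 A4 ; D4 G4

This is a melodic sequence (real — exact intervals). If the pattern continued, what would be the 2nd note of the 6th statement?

Grouping in 2s, the 2nd note of each cell is C#5, B4, A4, G4.
Each moves down a 2nd. Continuing: F4 → Eb4.

Eb4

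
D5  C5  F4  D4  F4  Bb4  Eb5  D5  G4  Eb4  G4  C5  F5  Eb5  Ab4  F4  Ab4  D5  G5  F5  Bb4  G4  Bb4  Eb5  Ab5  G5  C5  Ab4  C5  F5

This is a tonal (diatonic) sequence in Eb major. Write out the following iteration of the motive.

Unit = 6 notes; the statements start on D5, Eb5, F5, G5, Ab5, moving up a 2nd each time.
From Bb5 the diatonic shape gives Bb5 Ab5 D5 Bb4 D5 G5.

Bb5 Ab5 D5 Bb4 D5 G5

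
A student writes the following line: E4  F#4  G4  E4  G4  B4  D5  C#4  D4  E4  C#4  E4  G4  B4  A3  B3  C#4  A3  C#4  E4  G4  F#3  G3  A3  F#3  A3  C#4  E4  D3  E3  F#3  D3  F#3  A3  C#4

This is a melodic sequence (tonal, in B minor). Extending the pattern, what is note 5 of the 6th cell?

Grouping in 7s, the 5th note of each cell is G4, E4, C#4, A3, F#3.
From F#3, down a 3rd gives D3.

D3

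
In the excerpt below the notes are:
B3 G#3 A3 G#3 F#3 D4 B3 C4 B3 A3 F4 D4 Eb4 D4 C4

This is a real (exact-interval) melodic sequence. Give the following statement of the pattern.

Ab4 F4 Gb4 F4 Eb4

Unit = 5 notes; the statements start on B3, D4, F4, moving up a 3rd each time.
From Ab4 the exact shape gives Ab4 F4 Gb4 F4 Eb4.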